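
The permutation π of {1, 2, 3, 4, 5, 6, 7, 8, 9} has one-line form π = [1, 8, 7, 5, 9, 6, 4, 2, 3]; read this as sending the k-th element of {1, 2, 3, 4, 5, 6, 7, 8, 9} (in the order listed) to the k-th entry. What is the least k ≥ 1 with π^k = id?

10

Decomposing into disjoint cycles gives cycle lengths 5, 2, 1, 1.
The order is lcm(5, 2) = 10.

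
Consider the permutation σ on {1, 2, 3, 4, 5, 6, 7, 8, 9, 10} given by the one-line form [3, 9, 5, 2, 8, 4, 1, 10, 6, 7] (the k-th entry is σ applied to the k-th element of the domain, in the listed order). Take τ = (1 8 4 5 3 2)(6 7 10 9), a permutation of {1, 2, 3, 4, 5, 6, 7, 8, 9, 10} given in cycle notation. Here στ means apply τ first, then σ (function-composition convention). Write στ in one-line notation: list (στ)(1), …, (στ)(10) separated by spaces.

10 3 9 8 5 1 7 2 4 6

For each element, apply τ then σ: 1 → 8 → 10; 2 → 1 → 3; 3 → 2 → 9; 4 → 5 → 8; 5 → 3 → 5; 6 → 7 → 1; 7 → 10 → 7; 8 → 4 → 2; 9 → 6 → 4; 10 → 9 → 6.
Collecting the images, στ = [10 3 9 8 5 1 7 2 4 6].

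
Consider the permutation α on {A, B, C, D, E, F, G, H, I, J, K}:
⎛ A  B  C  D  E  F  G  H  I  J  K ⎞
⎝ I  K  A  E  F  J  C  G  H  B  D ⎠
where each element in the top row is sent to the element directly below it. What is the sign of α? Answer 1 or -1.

In disjoint-cycle form the cycle lengths are 6, 5.
A cycle is odd iff its length is even; α has 1 even-length cycle, so sgn(α) = (−1)^1 and α is odd.

-1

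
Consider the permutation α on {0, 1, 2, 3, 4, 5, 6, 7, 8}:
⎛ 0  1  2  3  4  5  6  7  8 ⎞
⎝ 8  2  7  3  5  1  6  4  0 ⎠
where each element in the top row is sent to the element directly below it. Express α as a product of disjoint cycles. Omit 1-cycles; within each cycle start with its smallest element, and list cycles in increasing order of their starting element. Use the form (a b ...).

Start at 0 and follow images: 0 → 8 → 0, giving the cycle (0 8).
Repeating from the next unused element and collecting all non-trivial cycles gives (0 8)(1 2 7 4 5).

(0 8)(1 2 7 4 5)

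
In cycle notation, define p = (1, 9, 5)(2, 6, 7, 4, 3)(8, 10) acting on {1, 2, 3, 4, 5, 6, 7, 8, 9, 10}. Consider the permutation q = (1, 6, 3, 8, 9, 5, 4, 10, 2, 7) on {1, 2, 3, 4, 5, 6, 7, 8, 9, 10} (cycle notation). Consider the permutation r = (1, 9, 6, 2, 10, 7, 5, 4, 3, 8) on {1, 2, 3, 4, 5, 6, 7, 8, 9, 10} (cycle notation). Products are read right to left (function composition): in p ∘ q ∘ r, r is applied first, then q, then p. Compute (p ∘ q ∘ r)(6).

(p ∘ q ∘ r)(6) = p(q(r(6))). r(6) = 2, then q(2) = 7, then p(7) = 4, so the result is 4.

4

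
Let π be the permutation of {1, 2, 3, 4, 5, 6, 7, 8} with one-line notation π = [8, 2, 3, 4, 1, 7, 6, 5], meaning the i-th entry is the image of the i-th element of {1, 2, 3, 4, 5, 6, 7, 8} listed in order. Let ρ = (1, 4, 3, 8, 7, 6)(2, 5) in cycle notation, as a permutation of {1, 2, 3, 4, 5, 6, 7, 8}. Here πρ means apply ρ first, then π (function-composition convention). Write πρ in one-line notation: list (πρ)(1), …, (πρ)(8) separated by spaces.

(πρ)(x) = π(ρ(x)). Computing each image: π(ρ(1)) = π(4) = 4, π(ρ(2)) = π(5) = 1, π(ρ(3)) = π(8) = 5, π(ρ(4)) = π(3) = 3, π(ρ(5)) = π(2) = 2, π(ρ(6)) = π(1) = 8, π(ρ(7)) = π(6) = 7, π(ρ(8)) = π(7) = 6.
Hence πρ = [4 1 5 3 2 8 7 6].

4 1 5 3 2 8 7 6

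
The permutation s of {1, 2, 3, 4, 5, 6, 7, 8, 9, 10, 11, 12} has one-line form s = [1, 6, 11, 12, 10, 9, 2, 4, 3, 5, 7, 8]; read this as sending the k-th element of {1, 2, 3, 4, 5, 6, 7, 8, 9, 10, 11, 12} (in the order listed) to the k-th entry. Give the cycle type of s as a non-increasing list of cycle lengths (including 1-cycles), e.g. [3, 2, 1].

The disjoint cycles are (1)(2 6 9 3 11 7)(4 12 8)(5 10), with lengths 6, 3, 2, 1 in non-increasing order.

[6, 3, 2, 1]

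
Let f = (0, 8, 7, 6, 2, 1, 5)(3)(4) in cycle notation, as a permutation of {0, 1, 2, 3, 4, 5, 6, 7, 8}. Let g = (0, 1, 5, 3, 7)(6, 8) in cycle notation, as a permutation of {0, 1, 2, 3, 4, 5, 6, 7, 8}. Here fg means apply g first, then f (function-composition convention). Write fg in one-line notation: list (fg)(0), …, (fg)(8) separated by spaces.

5 0 1 6 4 3 7 8 2

(fg)(x) = f(g(x)). Computing each image: f(g(0)) = f(1) = 5, f(g(1)) = f(5) = 0, f(g(2)) = f(2) = 1, f(g(3)) = f(7) = 6, f(g(4)) = f(4) = 4, f(g(5)) = f(3) = 3, f(g(6)) = f(8) = 7, f(g(7)) = f(0) = 8, f(g(8)) = f(6) = 2.
Hence fg = [5 0 1 6 4 3 7 8 2].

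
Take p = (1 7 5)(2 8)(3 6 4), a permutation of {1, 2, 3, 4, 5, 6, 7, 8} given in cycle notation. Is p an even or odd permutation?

The cycle lengths are 3, 3, 2.
A cycle of length ℓ contributes ℓ−1 transpositions, so p is a product of 2 + 2 + 1 = 5 transpositions — odd.

odd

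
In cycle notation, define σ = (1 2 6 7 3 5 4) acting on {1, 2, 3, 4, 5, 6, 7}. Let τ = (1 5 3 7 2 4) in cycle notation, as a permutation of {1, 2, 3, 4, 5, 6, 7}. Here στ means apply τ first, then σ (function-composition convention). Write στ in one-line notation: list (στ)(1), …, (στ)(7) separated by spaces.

For each element, apply τ then σ: 1 → 5 → 4; 2 → 4 → 1; 3 → 7 → 3; 4 → 1 → 2; 5 → 3 → 5; 6 → 6 → 7; 7 → 2 → 6.
Collecting the images, στ = [4 1 3 2 5 7 6].

4 1 3 2 5 7 6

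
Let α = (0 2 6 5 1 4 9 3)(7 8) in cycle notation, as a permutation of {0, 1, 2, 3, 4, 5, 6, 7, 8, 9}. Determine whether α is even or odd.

even

The cycle lengths are 8, 2.
A cycle is odd iff its length is even; α has 2 even-length cycles, so sgn(α) = (−1)^2 and α is even.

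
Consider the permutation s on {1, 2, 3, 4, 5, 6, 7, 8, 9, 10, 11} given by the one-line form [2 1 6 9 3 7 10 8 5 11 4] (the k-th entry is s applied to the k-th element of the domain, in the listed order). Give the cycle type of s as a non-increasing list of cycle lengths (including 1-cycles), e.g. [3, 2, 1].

The disjoint cycles are (1, 2)(3, 6, 7, 10, 11, 4, 9, 5)(8), with lengths 8, 2, 1 in non-increasing order.

[8, 2, 1]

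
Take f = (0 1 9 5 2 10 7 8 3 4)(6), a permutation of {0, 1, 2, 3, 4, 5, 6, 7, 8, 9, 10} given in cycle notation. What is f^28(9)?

0

9 lies in the 10-cycle (0 1 9 5 2 10 7 8 3 4).
Powers repeat with period 10 on this cycle, and 28 mod 10 = 8, so f^28(9) = f^8(9).
Stepping 8 places around the cycle: 9 → 5 → 2 → 10 → 7 → 8 → 3 → 4 → 0.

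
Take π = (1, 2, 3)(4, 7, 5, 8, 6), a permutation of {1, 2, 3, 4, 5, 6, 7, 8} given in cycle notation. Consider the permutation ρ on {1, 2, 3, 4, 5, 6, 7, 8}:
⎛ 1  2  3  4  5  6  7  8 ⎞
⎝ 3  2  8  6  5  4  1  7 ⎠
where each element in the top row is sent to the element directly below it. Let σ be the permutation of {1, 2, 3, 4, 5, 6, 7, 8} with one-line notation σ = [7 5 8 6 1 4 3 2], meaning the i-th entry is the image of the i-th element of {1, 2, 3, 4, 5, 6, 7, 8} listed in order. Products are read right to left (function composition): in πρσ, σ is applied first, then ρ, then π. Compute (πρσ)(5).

1

(πρσ)(5) = π(ρ(σ(5))). σ(5) = 1, then ρ(1) = 3, then π(3) = 1, so the result is 1.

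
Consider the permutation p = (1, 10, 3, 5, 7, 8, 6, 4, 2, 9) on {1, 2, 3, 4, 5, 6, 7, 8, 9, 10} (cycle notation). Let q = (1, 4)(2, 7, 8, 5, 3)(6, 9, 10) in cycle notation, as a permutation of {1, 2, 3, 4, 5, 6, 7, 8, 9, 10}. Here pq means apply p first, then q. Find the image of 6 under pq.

(pq)(6) = q(p(6)). p(6) = 4, then q(4) = 1. So (pq)(6) = 1.

1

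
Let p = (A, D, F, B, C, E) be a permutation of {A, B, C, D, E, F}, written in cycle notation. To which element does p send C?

E

In the cycle (A, D, F, B, C, E), C is followed by E, so p(C) = E.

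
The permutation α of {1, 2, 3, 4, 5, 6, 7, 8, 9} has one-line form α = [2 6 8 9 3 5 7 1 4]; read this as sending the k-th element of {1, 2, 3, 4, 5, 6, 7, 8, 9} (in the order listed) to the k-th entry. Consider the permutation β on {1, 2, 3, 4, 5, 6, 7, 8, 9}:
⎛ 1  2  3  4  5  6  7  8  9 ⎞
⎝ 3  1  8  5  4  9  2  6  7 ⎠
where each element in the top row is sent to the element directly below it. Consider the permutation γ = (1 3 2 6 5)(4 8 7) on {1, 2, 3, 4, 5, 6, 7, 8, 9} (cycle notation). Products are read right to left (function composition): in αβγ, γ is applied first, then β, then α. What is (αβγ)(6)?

9

Chase 6: γ(6) = 5; β(5) = 4; α(4) = 9. Hence (αβγ)(6) = 9.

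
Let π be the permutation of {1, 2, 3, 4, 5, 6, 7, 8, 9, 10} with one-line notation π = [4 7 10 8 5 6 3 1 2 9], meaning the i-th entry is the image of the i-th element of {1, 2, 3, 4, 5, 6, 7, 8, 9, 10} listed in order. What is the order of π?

15

Decomposing into disjoint cycles gives cycle lengths 5, 3, 1, 1.
Since disjoint cycles commute, ord(π) = lcm(5, 3) = 15.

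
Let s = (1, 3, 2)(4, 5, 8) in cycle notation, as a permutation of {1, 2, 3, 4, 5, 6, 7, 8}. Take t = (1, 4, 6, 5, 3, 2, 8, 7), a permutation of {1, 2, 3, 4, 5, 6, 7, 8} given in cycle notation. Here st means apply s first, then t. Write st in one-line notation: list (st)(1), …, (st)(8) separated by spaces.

2 4 8 3 7 5 1 6

For each element, apply s then t: 1 → 3 → 2; 2 → 1 → 4; 3 → 2 → 8; 4 → 5 → 3; 5 → 8 → 7; 6 → 6 → 5; 7 → 7 → 1; 8 → 4 → 6.
Collecting the images, st = [2 4 8 3 7 5 1 6].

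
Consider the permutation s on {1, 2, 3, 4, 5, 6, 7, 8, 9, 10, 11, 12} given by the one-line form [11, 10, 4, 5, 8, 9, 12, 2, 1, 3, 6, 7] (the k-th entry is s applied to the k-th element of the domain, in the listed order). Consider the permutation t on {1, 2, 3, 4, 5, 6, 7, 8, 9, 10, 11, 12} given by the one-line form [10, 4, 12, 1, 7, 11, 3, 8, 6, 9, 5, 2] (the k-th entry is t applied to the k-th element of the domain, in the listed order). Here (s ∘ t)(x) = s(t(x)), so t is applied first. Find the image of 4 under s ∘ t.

(s ∘ t)(4) = s(t(4)). t(4) = 1, then s(1) = 11. So (s ∘ t)(4) = 11.

11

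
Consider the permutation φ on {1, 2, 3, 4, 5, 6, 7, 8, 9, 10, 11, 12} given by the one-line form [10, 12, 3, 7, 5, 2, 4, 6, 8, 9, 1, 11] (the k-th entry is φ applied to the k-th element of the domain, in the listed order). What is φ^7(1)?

11

Tracing 1 → 10 → … returns to 1 after 8 steps, so 1 lies in an 8-cycle (1 10 9 8 6 2 12 11).
Advancing 7 steps from 1: 1 → 10 → 9 → 8 → 6 → 2 → 12 → 11.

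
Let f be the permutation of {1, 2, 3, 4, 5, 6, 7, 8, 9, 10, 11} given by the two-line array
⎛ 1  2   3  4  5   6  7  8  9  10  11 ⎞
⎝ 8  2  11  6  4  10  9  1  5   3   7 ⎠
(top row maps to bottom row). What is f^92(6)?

7

Tracing 6 → 10 → … returns to 6 after 8 steps, so 6 lies in an 8-cycle (3, 11, 7, 9, 5, 4, 6, 10).
On an 8-cycle, f^8 is the identity, so f^92 = f^4 there (92 ≡ 4 mod 8).
Advancing 4 steps from 6: 6 → 10 → 3 → 11 → 7.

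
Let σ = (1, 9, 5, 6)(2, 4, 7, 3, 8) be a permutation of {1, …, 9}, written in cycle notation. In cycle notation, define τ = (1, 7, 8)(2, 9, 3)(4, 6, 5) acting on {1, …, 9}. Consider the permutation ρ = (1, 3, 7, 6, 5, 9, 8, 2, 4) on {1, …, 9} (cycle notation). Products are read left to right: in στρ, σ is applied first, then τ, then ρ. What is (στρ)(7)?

4

Chase 7: σ(7) = 3; τ(3) = 2; ρ(2) = 4. Hence (στρ)(7) = 4.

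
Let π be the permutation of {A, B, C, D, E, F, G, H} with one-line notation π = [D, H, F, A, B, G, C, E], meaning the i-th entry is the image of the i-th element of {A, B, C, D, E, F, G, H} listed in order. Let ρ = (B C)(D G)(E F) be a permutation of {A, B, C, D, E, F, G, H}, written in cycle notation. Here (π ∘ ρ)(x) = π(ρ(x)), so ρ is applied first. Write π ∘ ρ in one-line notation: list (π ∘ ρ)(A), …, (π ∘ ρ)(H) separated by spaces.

(π ∘ ρ)(x) = π(ρ(x)). Computing each image: π(ρ(A)) = π(A) = D, π(ρ(B)) = π(C) = F, π(ρ(C)) = π(B) = H, π(ρ(D)) = π(G) = C, π(ρ(E)) = π(F) = G, π(ρ(F)) = π(E) = B, π(ρ(G)) = π(D) = A, π(ρ(H)) = π(H) = E.
Hence π ∘ ρ = [D F H C G B A E].

D F H C G B A E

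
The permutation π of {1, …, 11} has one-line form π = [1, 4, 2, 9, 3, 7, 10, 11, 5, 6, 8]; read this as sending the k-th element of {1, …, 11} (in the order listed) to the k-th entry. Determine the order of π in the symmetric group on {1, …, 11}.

Decomposing into disjoint cycles gives cycle lengths 5, 3, 2, 1.
Since disjoint cycles commute, ord(π) = lcm(5, 3, 2) = 30.

30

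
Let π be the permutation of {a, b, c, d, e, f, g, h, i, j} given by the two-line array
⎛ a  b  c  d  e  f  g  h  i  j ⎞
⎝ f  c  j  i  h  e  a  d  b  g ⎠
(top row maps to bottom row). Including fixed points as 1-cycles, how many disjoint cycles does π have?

1

The cycle decomposition is (a, f, e, h, d, i, b, c, j, g), which has 1 cycle (counting 1-cycles).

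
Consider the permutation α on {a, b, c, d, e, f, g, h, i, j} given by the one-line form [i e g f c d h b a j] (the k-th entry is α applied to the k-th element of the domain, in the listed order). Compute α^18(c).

Tracing c → g → … returns to c after 5 steps, so c lies in a 5-cycle (b, e, c, g, h).
Since the cycle has length 5, α^18 acts on it the same as α^3 (18 mod 5 = 3).
Advancing 3 steps from c: c → g → h → b.

b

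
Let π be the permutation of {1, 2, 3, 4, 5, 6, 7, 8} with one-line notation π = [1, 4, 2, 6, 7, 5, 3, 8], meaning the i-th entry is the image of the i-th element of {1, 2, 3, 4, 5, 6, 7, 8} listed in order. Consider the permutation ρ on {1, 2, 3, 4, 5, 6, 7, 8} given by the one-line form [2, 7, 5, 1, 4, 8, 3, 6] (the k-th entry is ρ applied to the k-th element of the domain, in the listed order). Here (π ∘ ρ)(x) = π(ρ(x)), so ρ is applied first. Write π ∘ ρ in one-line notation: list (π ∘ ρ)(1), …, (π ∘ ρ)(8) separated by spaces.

4 3 7 1 6 8 2 5

For each element, apply ρ then π: 1 → 2 → 4; 2 → 7 → 3; 3 → 5 → 7; 4 → 1 → 1; 5 → 4 → 6; 6 → 8 → 8; 7 → 3 → 2; 8 → 6 → 5.
So π ∘ ρ in one-line form is 4 3 7 1 6 8 2 5.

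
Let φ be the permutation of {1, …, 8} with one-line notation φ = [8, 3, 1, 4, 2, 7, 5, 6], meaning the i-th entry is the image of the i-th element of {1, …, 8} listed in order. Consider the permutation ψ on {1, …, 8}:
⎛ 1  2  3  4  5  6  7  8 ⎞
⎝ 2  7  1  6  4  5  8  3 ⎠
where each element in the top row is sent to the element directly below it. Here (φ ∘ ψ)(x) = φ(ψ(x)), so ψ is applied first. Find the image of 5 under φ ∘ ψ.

4

First apply ψ: ψ(5) = 4, then φ(4) = 4. Thus (φ ∘ ψ)(5) = 4.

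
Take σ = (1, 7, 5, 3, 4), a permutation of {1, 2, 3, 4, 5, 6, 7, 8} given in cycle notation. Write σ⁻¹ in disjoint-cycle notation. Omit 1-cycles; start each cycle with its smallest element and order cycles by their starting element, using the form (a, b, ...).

(1, 4, 3, 5, 7)

If σ sends a → b within a cycle, σ⁻¹ sends b → a; equivalently, reverse each cycle.
Reversing each cycle of σ and rotating so the smallest element leads gives (1, 4, 3, 5, 7).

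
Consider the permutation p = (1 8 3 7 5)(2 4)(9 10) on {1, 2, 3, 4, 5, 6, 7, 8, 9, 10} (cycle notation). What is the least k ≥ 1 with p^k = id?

10

The disjoint cycles have lengths 5, 2, 2, 1.
Since disjoint cycles commute, ord(p) = lcm(5, 2, 2) = 10.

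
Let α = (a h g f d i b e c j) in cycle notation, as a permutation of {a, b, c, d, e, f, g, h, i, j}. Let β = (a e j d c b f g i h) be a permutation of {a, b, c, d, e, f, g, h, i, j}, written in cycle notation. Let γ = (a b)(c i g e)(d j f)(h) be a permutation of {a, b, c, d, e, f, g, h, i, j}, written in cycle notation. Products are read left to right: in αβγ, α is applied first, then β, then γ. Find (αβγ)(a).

b

(αβγ)(a) = γ(β(α(a))). α(a) = h, then β(h) = a, then γ(a) = b, so the result is b.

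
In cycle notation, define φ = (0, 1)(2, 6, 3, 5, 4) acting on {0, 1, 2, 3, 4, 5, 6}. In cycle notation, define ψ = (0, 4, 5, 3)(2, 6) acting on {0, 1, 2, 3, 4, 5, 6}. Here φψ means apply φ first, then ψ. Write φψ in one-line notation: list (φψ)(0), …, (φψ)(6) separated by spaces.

Chase each element through φ then ψ: 0 → 1 → 1; 1 → 0 → 4; 2 → 6 → 2; 3 → 5 → 3; 4 → 2 → 6; 5 → 4 → 5; 6 → 3 → 0.
So φψ in one-line form is 1 4 2 3 6 5 0.

1 4 2 3 6 5 0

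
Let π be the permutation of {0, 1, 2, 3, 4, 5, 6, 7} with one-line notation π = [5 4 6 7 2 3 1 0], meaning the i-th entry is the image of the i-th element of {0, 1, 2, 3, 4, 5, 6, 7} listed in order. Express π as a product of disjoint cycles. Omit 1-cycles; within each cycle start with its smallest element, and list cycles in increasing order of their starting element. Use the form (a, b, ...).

From 0: 0 → 5 → 3 → 7 → 0, closing the cycle (0, 5, 3, 7).
Continuing from each remaining unvisited element yields (0, 5, 3, 7)(1, 4, 2, 6).

(0, 5, 3, 7)(1, 4, 2, 6)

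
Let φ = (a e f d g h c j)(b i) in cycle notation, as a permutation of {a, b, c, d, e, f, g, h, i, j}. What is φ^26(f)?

g

f lies in the 8-cycle (a e f d g h c j).
Powers repeat with period 8 on this cycle, and 26 mod 8 = 2, so φ^26(f) = φ^2(f).
Stepping 2 places around the cycle: f → d → g.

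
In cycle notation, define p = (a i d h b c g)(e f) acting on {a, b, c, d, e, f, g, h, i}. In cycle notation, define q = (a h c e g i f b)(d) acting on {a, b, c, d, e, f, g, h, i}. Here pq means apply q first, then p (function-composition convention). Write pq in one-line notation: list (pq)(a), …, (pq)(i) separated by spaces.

(pq)(x) = p(q(x)). Computing each image: p(q(a)) = p(h) = b, p(q(b)) = p(a) = i, p(q(c)) = p(e) = f, p(q(d)) = p(d) = h, p(q(e)) = p(g) = a, p(q(f)) = p(b) = c, p(q(g)) = p(i) = d, p(q(h)) = p(c) = g, p(q(i)) = p(f) = e.
Hence pq = [b i f h a c d g e].

b i f h a c d g e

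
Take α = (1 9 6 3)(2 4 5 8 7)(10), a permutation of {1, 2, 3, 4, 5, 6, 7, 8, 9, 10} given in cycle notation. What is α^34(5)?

5 lies in the 5-cycle (2 4 5 8 7).
Powers repeat with period 5 on this cycle, and 34 mod 5 = 4, so α^34(5) = α^4(5).
Advancing 4 steps from 5: 5 → 8 → 7 → 2 → 4.

4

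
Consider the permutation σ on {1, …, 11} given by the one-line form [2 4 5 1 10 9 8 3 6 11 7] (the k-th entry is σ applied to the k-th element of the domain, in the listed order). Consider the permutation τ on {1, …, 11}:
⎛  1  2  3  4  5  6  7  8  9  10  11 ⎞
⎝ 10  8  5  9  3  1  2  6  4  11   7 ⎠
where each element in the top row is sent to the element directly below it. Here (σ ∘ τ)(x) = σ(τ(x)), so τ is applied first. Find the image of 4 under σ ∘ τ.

First apply τ: τ(4) = 9, then σ(9) = 6. Thus (σ ∘ τ)(4) = 6.

6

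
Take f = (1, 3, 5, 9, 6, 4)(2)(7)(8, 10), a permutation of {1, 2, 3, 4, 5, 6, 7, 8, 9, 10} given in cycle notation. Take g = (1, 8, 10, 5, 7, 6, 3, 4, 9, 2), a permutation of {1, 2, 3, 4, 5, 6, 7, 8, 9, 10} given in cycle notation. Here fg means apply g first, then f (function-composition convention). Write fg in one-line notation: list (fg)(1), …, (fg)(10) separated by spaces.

10 3 1 6 7 5 4 8 2 9

Chase each element through g then f: 1 → 8 → 10; 2 → 1 → 3; 3 → 4 → 1; 4 → 9 → 6; 5 → 7 → 7; 6 → 3 → 5; 7 → 6 → 4; 8 → 10 → 8; 9 → 2 → 2; 10 → 5 → 9.
So fg in one-line form is 10 3 1 6 7 5 4 8 2 9.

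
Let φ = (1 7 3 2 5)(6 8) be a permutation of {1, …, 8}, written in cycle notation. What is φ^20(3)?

3 lies in the 5-cycle (1 7 3 2 5).
Powers repeat with period 5 on this cycle, and 20 mod 5 = 0, so φ^20(3) = φ^0(3).
So φ^20(3) = 3.

3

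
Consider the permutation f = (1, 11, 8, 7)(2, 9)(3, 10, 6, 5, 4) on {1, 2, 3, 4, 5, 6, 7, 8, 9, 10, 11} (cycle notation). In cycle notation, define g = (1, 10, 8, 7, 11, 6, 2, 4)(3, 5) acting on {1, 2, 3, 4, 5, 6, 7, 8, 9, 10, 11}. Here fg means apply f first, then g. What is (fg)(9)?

4

First apply f: f(9) = 2, then g(2) = 4. Thus (fg)(9) = 4.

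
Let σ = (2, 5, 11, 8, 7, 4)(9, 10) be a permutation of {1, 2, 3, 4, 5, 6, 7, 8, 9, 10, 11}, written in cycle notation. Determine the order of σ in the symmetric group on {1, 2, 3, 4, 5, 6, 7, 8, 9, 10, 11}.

6

The cycle type of σ is (6, 2, 1, 1, 1).
The order of σ is the least common multiple of its cycle lengths: lcm(6, 2) = 6.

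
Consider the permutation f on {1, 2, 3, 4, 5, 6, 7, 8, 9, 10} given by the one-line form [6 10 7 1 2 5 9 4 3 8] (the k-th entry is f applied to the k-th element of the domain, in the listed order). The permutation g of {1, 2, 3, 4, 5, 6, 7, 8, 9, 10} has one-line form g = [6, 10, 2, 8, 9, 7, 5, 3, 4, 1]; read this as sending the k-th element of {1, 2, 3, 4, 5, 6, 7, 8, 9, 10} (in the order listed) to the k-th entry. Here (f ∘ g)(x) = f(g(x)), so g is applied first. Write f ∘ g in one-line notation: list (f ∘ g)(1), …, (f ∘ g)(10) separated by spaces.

5 8 10 4 3 9 2 7 1 6

Chase each element through g then f: 1 → 6 → 5; 2 → 10 → 8; 3 → 2 → 10; 4 → 8 → 4; 5 → 9 → 3; 6 → 7 → 9; 7 → 5 → 2; 8 → 3 → 7; 9 → 4 → 1; 10 → 1 → 6.
So f ∘ g in one-line form is 5 8 10 4 3 9 2 7 1 6.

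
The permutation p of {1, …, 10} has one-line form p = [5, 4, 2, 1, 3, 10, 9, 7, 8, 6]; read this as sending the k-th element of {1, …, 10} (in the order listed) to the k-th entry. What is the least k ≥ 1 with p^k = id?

30

The disjoint-cycle form of p has cycle lengths 5, 3, 2.
The order is lcm(5, 3, 2) = 30.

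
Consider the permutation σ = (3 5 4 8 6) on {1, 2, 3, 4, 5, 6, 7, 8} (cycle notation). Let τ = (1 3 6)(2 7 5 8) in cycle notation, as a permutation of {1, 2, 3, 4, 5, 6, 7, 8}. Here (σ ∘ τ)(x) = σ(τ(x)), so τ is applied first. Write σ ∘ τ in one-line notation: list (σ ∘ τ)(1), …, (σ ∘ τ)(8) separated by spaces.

(σ ∘ τ)(x) = σ(τ(x)). Computing each image: σ(τ(1)) = σ(3) = 5, σ(τ(2)) = σ(7) = 7, σ(τ(3)) = σ(6) = 3, σ(τ(4)) = σ(4) = 8, σ(τ(5)) = σ(8) = 6, σ(τ(6)) = σ(1) = 1, σ(τ(7)) = σ(5) = 4, σ(τ(8)) = σ(2) = 2.
Hence σ ∘ τ = [5 7 3 8 6 1 4 2].

5 7 3 8 6 1 4 2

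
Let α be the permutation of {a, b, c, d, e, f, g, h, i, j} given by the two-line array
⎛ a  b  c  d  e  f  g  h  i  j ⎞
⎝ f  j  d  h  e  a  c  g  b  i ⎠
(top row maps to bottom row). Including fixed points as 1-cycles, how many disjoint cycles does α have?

The cycle decomposition is (a, f)(b, j, i)(c, d, h, g)(e), which has 4 cycles (counting 1-cycles).

4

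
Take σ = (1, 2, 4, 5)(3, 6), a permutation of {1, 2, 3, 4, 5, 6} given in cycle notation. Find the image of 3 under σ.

Within (3, 6), 3 ↦ 6.

6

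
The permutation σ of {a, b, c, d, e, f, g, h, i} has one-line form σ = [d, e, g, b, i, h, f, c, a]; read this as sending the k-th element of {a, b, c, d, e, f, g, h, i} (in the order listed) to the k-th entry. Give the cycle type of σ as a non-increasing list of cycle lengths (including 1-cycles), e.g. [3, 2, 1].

[5, 4]

The disjoint cycles are (a d b e i)(c g f h), with lengths 5, 4 in non-increasing order.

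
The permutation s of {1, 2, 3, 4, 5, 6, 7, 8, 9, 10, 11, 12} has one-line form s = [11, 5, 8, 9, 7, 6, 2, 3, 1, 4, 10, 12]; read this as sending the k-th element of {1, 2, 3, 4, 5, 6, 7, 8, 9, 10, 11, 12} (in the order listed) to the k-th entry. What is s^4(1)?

Tracing 1 → 11 → … returns to 1 after 5 steps, so 1 lies in a 5-cycle (1, 11, 10, 4, 9).
Stepping 4 places around the cycle: 1 → 11 → 10 → 4 → 9.

9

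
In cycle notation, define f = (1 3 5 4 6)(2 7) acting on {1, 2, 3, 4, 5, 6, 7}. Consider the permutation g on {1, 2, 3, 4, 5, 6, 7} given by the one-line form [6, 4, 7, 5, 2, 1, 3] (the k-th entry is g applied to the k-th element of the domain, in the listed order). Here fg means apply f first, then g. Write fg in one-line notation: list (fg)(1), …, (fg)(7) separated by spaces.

7 3 2 1 5 6 4

(fg)(x) = g(f(x)). Computing each image: g(f(1)) = g(3) = 7, g(f(2)) = g(7) = 3, g(f(3)) = g(5) = 2, g(f(4)) = g(6) = 1, g(f(5)) = g(4) = 5, g(f(6)) = g(1) = 6, g(f(7)) = g(2) = 4.
Hence fg = [7 3 2 1 5 6 4].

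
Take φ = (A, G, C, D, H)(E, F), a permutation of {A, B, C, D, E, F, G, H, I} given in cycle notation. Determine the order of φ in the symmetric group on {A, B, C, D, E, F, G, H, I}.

The cycle type of φ is (5, 2, 1, 1).
The order is lcm(5, 2) = 10.

10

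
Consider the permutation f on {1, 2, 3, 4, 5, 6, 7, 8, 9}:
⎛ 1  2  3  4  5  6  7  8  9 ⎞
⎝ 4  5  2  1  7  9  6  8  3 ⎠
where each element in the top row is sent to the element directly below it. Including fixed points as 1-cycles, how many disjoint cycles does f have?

The cycle decomposition is (1, 4)(2, 5, 7, 6, 9, 3)(8), which has 3 cycles (counting 1-cycles).

3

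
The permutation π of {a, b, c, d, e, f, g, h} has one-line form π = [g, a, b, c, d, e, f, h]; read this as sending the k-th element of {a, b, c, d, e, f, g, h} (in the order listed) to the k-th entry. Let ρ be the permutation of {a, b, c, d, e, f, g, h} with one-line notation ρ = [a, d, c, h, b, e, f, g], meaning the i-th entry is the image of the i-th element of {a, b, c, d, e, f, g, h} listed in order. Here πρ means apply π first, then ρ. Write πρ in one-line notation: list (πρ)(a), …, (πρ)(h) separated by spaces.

(πρ)(x) = ρ(π(x)). Computing each image: ρ(π(a)) = ρ(g) = f, ρ(π(b)) = ρ(a) = a, ρ(π(c)) = ρ(b) = d, ρ(π(d)) = ρ(c) = c, ρ(π(e)) = ρ(d) = h, ρ(π(f)) = ρ(e) = b, ρ(π(g)) = ρ(f) = e, ρ(π(h)) = ρ(h) = g.
Hence πρ = [f a d c h b e g].

f a d c h b e g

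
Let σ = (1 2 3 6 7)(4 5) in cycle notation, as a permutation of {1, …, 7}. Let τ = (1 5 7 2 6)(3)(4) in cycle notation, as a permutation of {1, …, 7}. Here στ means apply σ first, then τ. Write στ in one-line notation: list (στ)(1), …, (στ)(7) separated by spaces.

6 3 1 7 4 2 5

(στ)(x) = τ(σ(x)). Computing each image: τ(σ(1)) = τ(2) = 6, τ(σ(2)) = τ(3) = 3, τ(σ(3)) = τ(6) = 1, τ(σ(4)) = τ(5) = 7, τ(σ(5)) = τ(4) = 4, τ(σ(6)) = τ(7) = 2, τ(σ(7)) = τ(1) = 5.
Hence στ = [6 3 1 7 4 2 5].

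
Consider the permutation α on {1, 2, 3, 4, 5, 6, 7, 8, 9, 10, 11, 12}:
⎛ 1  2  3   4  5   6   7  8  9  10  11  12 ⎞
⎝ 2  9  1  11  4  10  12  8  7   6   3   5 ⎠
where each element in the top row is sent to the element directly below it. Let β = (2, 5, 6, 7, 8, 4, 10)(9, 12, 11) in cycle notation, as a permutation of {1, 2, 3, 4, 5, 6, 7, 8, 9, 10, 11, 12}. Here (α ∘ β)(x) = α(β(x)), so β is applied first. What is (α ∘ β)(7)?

8

(α ∘ β)(7) = α(β(7)). β(7) = 8, then α(8) = 8. So (α ∘ β)(7) = 8.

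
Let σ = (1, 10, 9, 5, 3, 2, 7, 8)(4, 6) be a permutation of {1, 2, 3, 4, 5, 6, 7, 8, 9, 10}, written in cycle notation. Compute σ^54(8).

2

8 lies in the 8-cycle (1, 10, 9, 5, 3, 2, 7, 8).
Powers repeat with period 8 on this cycle, and 54 mod 8 = 6, so σ^54(8) = σ^6(8).
Stepping 6 places around the cycle: 8 → 1 → 10 → 9 → 5 → 3 → 2.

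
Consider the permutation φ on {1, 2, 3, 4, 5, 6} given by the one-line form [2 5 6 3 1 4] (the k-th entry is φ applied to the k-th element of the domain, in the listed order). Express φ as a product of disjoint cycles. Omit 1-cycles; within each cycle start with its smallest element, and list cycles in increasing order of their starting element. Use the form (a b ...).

(1 2 5)(3 6 4)

Iterating φ from 1 gives 1 → 2 → 5 → 1; that is the 3-cycle (1 2 5).
Repeating from the next unused element and collecting all non-trivial cycles gives (1 2 5)(3 6 4).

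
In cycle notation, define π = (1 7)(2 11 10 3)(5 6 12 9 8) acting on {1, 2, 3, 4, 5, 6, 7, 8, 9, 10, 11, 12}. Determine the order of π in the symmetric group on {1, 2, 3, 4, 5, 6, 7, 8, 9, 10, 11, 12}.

20

The disjoint cycles have lengths 5, 4, 2, 1.
The order of π is the least common multiple of its cycle lengths: lcm(5, 4, 2) = 20.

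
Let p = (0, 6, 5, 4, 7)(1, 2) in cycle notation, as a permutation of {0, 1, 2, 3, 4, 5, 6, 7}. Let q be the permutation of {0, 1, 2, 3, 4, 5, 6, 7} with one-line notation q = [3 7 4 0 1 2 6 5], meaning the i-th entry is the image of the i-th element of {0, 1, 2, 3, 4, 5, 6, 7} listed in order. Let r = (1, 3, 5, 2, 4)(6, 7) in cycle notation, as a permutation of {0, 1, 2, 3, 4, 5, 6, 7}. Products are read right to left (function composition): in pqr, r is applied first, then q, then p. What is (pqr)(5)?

7

Apply the permutations in order: r(5) = 2, then q(2) = 4, then p(4) = 7. So (pqr)(5) = 7.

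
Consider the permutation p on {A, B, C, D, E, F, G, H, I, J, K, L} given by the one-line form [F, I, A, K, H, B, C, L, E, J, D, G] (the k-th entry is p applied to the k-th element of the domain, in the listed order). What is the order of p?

18

Decomposing into disjoint cycles gives cycle lengths 9, 2, 1.
The order is lcm(9, 2) = 18.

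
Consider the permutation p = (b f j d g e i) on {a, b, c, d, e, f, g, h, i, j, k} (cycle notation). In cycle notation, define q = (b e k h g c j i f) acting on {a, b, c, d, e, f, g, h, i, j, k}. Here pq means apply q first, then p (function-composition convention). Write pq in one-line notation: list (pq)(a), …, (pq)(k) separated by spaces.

a i d g k f c e j b h

(pq)(x) = p(q(x)). Computing each image: p(q(a)) = p(a) = a, p(q(b)) = p(e) = i, p(q(c)) = p(j) = d, p(q(d)) = p(d) = g, p(q(e)) = p(k) = k, p(q(f)) = p(b) = f, p(q(g)) = p(c) = c, p(q(h)) = p(g) = e, p(q(i)) = p(f) = j, p(q(j)) = p(i) = b, p(q(k)) = p(h) = h.
Hence pq = [a i d g k f c e j b h].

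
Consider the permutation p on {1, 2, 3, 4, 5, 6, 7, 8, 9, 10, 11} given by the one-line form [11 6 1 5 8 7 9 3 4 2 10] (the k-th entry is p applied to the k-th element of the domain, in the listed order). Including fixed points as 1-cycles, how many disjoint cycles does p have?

1

The cycle decomposition is (1, 11, 10, 2, 6, 7, 9, 4, 5, 8, 3), which has 1 cycle (counting 1-cycles).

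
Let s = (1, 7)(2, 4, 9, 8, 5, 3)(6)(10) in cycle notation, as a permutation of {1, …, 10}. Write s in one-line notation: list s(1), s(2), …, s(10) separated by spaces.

Reading each image from the cycles: 1↦7, 2↦4, 3↦2, 4↦9, 5↦3, 6↦6, 7↦1, 8↦5, 9↦8, 10↦10.
So the one-line form is 7 4 2 9 3 6 1 5 8 10.

7 4 2 9 3 6 1 5 8 10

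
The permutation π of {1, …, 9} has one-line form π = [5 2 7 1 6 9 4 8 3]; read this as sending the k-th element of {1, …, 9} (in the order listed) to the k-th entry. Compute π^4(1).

Tracing 1 → 5 → … returns to 1 after 7 steps, so 1 lies in a 7-cycle (1, 5, 6, 9, 3, 7, 4).
Advancing 4 steps from 1: 1 → 5 → 6 → 9 → 3.

3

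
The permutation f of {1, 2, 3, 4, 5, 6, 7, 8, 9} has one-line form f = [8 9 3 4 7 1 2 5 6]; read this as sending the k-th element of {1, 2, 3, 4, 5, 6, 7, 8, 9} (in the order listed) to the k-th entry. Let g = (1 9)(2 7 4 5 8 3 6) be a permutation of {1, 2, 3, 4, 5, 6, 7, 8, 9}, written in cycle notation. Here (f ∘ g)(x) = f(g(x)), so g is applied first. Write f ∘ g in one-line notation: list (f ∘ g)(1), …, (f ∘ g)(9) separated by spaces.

(f ∘ g)(x) = f(g(x)). Computing each image: f(g(1)) = f(9) = 6, f(g(2)) = f(7) = 2, f(g(3)) = f(6) = 1, f(g(4)) = f(5) = 7, f(g(5)) = f(8) = 5, f(g(6)) = f(2) = 9, f(g(7)) = f(4) = 4, f(g(8)) = f(3) = 3, f(g(9)) = f(1) = 8.
Hence f ∘ g = [6 2 1 7 5 9 4 3 8].

6 2 1 7 5 9 4 3 8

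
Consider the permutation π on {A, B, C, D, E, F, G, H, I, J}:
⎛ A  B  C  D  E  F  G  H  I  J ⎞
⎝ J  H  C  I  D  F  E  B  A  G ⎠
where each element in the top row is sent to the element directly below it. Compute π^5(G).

Tracing G → E → … returns to G after 6 steps, so G lies in a 6-cycle (A J G E D I).
Stepping 5 places around the cycle: G → E → D → I → A → J.

J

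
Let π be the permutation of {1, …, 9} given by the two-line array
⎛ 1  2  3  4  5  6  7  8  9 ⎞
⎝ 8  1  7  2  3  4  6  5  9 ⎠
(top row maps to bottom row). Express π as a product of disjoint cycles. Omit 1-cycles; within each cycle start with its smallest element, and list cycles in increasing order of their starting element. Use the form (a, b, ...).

(1, 8, 5, 3, 7, 6, 4, 2)

From 1: 1 → 8 → 5 → 3 → 7 → 6 → 4 → 2 → 1, closing the cycle (1, 8, 5, 3, 7, 6, 4, 2).
Continuing from each remaining unvisited element yields (1, 8, 5, 3, 7, 6, 4, 2).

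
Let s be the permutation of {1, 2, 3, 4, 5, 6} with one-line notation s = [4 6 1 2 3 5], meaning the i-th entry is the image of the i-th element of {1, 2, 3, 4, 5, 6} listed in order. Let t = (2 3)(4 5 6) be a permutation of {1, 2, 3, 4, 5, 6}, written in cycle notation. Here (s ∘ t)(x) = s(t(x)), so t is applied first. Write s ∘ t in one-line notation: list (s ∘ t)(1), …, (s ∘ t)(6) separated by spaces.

4 1 6 3 5 2

(s ∘ t)(x) = s(t(x)). Computing each image: s(t(1)) = s(1) = 4, s(t(2)) = s(3) = 1, s(t(3)) = s(2) = 6, s(t(4)) = s(5) = 3, s(t(5)) = s(6) = 5, s(t(6)) = s(4) = 2.
Hence s ∘ t = [4 1 6 3 5 2].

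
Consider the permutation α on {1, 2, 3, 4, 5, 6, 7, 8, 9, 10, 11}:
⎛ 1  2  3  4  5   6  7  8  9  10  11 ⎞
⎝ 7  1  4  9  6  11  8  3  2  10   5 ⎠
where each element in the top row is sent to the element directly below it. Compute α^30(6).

Tracing 6 → 11 → … returns to 6 after 3 steps, so 6 lies in a 3-cycle (5, 6, 11).
Powers repeat with period 3 on this cycle, and 30 mod 3 = 0, so α^30(6) = α^0(6).
So α^30(6) = 6.

6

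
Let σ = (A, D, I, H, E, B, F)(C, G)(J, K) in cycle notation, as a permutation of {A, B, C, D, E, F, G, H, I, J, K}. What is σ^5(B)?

H

B lies in the 7-cycle (A, D, I, H, E, B, F).
Stepping 5 places around the cycle: B → F → A → D → I → H.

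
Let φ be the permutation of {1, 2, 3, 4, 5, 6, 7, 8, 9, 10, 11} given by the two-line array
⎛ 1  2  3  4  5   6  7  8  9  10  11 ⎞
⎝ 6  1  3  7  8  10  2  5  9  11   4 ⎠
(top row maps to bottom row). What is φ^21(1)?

Tracing 1 → 6 → … returns to 1 after 7 steps, so 1 lies in a 7-cycle (1 6 10 11 4 7 2).
On a 7-cycle, φ^7 is the identity, so φ^21 = φ^0 there (21 ≡ 0 mod 7).
So φ^21(1) = 1.

1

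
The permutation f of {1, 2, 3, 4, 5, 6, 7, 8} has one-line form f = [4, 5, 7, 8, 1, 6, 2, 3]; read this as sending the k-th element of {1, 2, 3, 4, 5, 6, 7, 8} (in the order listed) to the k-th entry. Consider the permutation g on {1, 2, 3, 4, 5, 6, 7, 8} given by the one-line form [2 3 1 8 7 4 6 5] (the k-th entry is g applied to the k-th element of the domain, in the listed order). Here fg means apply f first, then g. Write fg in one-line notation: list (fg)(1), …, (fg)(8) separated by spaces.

8 7 6 5 2 4 3 1

For each element, apply f then g: 1 → 4 → 8; 2 → 5 → 7; 3 → 7 → 6; 4 → 8 → 5; 5 → 1 → 2; 6 → 6 → 4; 7 → 2 → 3; 8 → 3 → 1.
Collecting the images, fg = [8 7 6 5 2 4 3 1].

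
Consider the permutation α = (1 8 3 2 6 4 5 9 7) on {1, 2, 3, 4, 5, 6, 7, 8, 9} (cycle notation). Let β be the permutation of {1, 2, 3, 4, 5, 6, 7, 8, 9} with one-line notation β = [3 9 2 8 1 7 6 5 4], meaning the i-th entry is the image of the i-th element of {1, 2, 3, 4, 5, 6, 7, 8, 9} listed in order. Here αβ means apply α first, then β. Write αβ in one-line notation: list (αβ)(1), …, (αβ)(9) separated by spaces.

For each element, apply α then β: 1 → 8 → 5; 2 → 6 → 7; 3 → 2 → 9; 4 → 5 → 1; 5 → 9 → 4; 6 → 4 → 8; 7 → 1 → 3; 8 → 3 → 2; 9 → 7 → 6.
So αβ in one-line form is 5 7 9 1 4 8 3 2 6.

5 7 9 1 4 8 3 2 6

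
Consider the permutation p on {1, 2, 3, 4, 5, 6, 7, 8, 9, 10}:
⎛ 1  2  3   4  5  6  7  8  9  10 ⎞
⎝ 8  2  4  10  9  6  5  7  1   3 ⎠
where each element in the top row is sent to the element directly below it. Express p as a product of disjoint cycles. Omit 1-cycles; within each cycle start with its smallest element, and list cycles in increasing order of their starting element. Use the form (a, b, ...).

(1, 8, 7, 5, 9)(3, 4, 10)

Iterating p from 1 gives 1 → 8 → 7 → 5 → 9 → 1; that is the 5-cycle (1, 8, 7, 5, 9).
Repeating from the next unused element and collecting all non-trivial cycles gives (1, 8, 7, 5, 9)(3, 4, 10).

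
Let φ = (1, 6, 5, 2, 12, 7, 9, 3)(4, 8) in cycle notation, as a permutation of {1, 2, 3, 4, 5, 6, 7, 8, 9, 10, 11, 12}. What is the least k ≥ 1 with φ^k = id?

The disjoint cycles have lengths 8, 2, 1, 1.
Since disjoint cycles commute, ord(φ) = lcm(8, 2) = 8.

8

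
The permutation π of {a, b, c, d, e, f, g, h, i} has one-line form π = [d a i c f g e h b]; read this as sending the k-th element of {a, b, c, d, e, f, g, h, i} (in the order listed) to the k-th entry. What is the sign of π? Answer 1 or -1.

1

In disjoint-cycle form the cycle lengths are 5, 3, 1.
A cycle is odd iff its length is even; π has 0 even-length cycles, so sgn(π) = (−1)^0 and π is even.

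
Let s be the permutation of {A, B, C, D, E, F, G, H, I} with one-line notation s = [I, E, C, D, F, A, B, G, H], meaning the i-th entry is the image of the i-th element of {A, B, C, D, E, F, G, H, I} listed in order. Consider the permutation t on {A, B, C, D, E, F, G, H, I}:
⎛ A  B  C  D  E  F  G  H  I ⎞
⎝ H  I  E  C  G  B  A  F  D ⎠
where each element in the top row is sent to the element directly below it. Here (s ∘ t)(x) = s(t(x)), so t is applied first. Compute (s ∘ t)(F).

E

(s ∘ t)(F) = s(t(F)). t(F) = B, then s(B) = E. So (s ∘ t)(F) = E.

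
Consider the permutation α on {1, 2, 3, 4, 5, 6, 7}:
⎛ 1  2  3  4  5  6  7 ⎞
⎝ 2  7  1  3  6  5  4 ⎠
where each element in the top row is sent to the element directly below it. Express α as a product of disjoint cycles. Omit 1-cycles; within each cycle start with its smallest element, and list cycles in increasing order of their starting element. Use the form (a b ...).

(1 2 7 4 3)(5 6)

Iterating α from 1 gives 1 → 2 → 7 → 4 → 3 → 1; that is the 5-cycle (1 2 7 4 3).
Continuing from each remaining unvisited element yields (1 2 7 4 3)(5 6).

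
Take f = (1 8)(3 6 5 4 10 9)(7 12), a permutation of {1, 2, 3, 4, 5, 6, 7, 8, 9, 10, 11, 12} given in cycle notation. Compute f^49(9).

3

9 lies in the 6-cycle (3 6 5 4 10 9).
Since the cycle has length 6, f^49 acts on it the same as f^1 (49 mod 6 = 1).
Advancing 1 step from 9: 9 → 3.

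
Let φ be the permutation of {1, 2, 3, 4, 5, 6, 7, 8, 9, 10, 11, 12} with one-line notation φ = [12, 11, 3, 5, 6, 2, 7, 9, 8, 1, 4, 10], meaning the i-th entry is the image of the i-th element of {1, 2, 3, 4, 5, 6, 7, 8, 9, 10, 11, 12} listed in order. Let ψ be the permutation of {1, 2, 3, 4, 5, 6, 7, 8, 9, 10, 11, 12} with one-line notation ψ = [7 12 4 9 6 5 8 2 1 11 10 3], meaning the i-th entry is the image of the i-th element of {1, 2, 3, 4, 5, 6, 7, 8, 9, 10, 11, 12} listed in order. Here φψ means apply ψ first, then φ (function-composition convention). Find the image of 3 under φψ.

5

First apply ψ: ψ(3) = 4, then φ(4) = 5. Thus (φψ)(3) = 5.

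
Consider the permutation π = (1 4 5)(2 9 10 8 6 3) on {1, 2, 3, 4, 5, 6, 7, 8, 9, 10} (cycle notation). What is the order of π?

6

The disjoint cycles have lengths 6, 3, 1.
The order is lcm(6, 3) = 6.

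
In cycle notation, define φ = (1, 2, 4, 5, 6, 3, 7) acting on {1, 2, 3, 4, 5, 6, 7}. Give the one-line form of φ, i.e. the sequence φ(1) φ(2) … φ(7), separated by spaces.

2 4 7 5 6 3 1

Each element maps to the next entry in its cycle (wrapping to the front): 1→2, 2→4, 3→7, 4→5, 5→6, 6→3, 7→1.
Listing these in domain order gives 2 4 7 5 6 3 1.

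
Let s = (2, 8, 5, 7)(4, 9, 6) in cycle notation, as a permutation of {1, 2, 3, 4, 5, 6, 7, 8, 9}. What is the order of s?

The disjoint cycles have lengths 4, 3, 1, 1.
The order of s is the least common multiple of its cycle lengths: lcm(4, 3) = 12.

12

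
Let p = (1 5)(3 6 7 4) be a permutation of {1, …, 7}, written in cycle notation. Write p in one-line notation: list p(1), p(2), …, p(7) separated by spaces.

Each element maps to the next entry in its cycle (wrapping to the front): 1→5, 2→2, 3→6, 4→3, 5→1, 6→7, 7→4.
So the one-line form is 5 2 6 3 1 7 4.

5 2 6 3 1 7 4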